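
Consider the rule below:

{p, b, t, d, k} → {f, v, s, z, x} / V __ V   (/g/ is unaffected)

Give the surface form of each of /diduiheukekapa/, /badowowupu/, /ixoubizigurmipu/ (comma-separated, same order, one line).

/diduiheukekapa/: /d/ is a stop between vowels /i/ and /u/, so it spirantizes to the fricative [z]. /k/ is a stop between vowels /u/ and /e/, so it spirantizes to the fricative [x]. /k/ is a stop between vowels /e/ and /a/, so it spirantizes to the fricative [x]. /p/ is a stop between vowels /a/ and /a/, so it spirantizes to the fricative [f]. → [dizuiheuxexafa].
/badowowupu/: /d/ is a stop between vowels /a/ and /o/, so it spirantizes to the fricative [z]. /p/ is a stop between vowels /u/ and /u/, so it spirantizes to the fricative [f]. → [bazowowufu].
/ixoubizigurmipu/: /b/ is a stop between vowels /u/ and /i/, so it spirantizes to the fricative [v]. /p/ is a stop between vowels /i/ and /u/, so it spirantizes to the fricative [f]. → [ixouvizigurmifu].

dizuiheuxexafa, bazowowufu, ixouvizigurmifu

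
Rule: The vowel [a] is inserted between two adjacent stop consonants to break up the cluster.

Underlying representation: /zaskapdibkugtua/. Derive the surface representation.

zaskapadibakugatua

/p/ and /d/ form a stop–stop cluster, so [a] is inserted between them.
/b/ and /k/ form a stop–stop cluster, so [a] is inserted between them.
/g/ and /t/ form a stop–stop cluster, so [a] is inserted between them.
Surface form: [zaskapadibakugatua].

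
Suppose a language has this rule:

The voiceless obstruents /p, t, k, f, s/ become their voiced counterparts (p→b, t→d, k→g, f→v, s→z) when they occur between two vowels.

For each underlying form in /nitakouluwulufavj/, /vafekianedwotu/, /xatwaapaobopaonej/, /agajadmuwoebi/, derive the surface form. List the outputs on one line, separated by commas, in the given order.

nidagouluwuluvavj, vavegianedwodu, xatwaabaobobaonej, agajadmuwoebi

/nitakouluwulufavj/: /t/ is a voiceless obstruent between vowels /i/ and /a/, so it voices to [d]. /k/ is a voiceless obstruent between vowels /a/ and /o/, so it voices to [g]. /f/ is a voiceless obstruent between vowels /u/ and /a/, so it voices to [v]. → [nidagouluwuluvavj].
/vafekianedwotu/: /f/ is a voiceless obstruent between vowels /a/ and /e/, so it voices to [v]. /k/ is a voiceless obstruent between vowels /e/ and /i/, so it voices to [g]. /t/ is a voiceless obstruent between vowels /o/ and /u/, so it voices to [d]. → [vavegianedwodu].
/xatwaapaobopaonej/: /p/ is a voiceless obstruent between vowels /a/ and /a/, so it voices to [b]. /p/ is a voiceless obstruent between vowels /o/ and /a/, so it voices to [b]. → [xatwaabaobobaonej].
/agajadmuwoebi/: the rule's environment is not met; surfaces unchanged as [agajadmuwoebi].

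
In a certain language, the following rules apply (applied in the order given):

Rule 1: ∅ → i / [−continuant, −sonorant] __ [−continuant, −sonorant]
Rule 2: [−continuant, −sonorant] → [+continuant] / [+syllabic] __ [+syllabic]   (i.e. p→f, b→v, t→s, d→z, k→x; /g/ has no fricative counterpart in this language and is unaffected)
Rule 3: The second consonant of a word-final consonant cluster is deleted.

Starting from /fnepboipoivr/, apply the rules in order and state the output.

Rule 1 (stop-cluster i-epenthesis): /p/ and /b/ form a stop–stop cluster, so [i] is inserted between them. /fnepboipoivr/ → fnepiboipoivr.
Rule 2 (intervocalic spirantization): /p/ is a stop between vowels /e/ and /i/, so it spirantizes to the fricative [f]. /b/ is a stop between vowels /i/ and /o/, so it spirantizes to the fricative [v]. /p/ is a stop between vowels /i/ and /o/, so it spirantizes to the fricative [f]. /fnepiboipoivr/ → fnefivoifoivr.
Rule 3 (final cluster simplification): /r/ is the second consonant of a word-final cluster /vr/, so it deletes. /fnefivoifoivr/ → fnefivoifoiv.

fnefivoifoiv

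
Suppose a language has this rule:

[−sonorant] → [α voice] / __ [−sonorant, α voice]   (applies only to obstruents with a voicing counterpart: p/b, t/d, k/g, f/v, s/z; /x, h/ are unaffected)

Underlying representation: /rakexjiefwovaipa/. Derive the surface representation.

No segment of /rakexjiefwovaipa/ meets the structural description of the rule, so the form surfaces unchanged.

rakexjiefwovaipa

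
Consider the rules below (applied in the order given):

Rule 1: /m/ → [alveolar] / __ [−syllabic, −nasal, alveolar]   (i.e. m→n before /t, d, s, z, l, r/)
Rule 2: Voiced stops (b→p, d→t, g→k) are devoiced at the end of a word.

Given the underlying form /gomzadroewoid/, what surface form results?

Rule 1 (nasal place assimilation): /m/ precedes the alveolar consonant /z/, so it assimilates in place to [n]. /gomzadroewoid/ → gonzadroewoid.
Rule 2 (final devoicing): /d/ is a voiced stop in word-final position, so it devoices to [t]. /gonzadroewoid/ → gonzadroewoit.

gonzadroewoit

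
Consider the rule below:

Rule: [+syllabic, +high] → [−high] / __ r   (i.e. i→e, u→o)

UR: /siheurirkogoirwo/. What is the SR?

Scanning /siheurirkogoirwo/: /i/ at position 2 is not in the conditioning environment; /u/ is a high vowel immediately before /r/, so it lowers to [o]; /i/ is a high vowel immediately before /r/, so it lowers to [e]; /i/ is a high vowel immediately before /r/, so it lowers to [e].
Result: [siheorerkogoerwo].

siheorerkogoerwo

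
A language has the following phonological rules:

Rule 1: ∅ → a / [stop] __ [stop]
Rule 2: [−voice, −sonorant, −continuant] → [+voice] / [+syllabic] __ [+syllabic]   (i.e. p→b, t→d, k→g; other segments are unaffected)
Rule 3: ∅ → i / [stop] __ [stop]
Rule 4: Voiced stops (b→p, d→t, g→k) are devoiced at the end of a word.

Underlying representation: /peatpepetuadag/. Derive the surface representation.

peadabebeduadak

Rule 1 (stop-cluster a-epenthesis): /t/ and /p/ form a stop–stop cluster, so [a] is inserted between them. /peatpepetuadag/ → peatapepetuadag.
Rule 2 (intervocalic voicing): /t/ is a voiceless stop between vowels /a/ and /a/, so it voices to [d]. /p/ is a voiceless stop between vowels /a/ and /e/, so it voices to [b]. /p/ is a voiceless stop between vowels /e/ and /e/, so it voices to [b]. /t/ is a voiceless stop between vowels /e/ and /u/, so it voices to [d]. /peatapepetuadag/ → peadabebeduadag.
Rule 3 (stop-cluster i-epenthesis): no segment meets the environment; /peadabebeduadag/ is unchanged.
Rule 4 (final devoicing): /g/ is a voiced stop in word-final position, so it devoices to [k]. /peadabebeduadag/ → peadabebeduadak.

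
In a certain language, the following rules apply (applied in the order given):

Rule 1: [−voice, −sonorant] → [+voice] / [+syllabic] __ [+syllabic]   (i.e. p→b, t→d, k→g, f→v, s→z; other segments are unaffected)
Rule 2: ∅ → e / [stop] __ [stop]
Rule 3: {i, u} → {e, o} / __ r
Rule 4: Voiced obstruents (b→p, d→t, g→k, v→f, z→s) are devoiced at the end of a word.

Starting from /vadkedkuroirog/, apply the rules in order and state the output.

Rule 1 (intervocalic voicing): no segment meets the environment; /vadkedkuroirog/ is unchanged.
Rule 2 (stop-cluster e-epenthesis): /d/ and /k/ form a stop–stop cluster, so [e] is inserted between them. /d/ and /k/ form a stop–stop cluster, so [e] is inserted between them. /vadkedkuroirog/ → vadekedekuroirog.
Rule 3 (pre-rhotic lowering): /u/ is a high vowel immediately before /r/, so it lowers to [o]. /i/ is a high vowel immediately before /r/, so it lowers to [e]. /vadekedekuroirog/ → vadekedekoroerog.
Rule 4 (final devoicing): /g/ is a voiced obstruent in word-final position, so it devoices to [k]. /vadekedekoroerog/ → vadekedekoroerok.

vadekedekoroerok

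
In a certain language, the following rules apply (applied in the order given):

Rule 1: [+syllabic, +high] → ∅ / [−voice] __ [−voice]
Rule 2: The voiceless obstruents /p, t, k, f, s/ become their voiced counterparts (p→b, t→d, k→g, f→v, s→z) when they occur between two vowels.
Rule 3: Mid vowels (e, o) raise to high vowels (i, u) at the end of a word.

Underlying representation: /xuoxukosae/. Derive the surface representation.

Rule 1 (high vowel syncope): /u/ is a high vowel flanked by voiceless consonants /x/ and /k/, so it deletes. /xuoxukosae/ → xuoxkosae.
Rule 2 (intervocalic voicing): /s/ is a voiceless obstruent between vowels /o/ and /a/, so it voices to [z]. /xuoxkosae/ → xuoxkozae.
Rule 3 (final vowel raising): /e/ is a mid vowel in word-final position, so it raises to [i]. /xuoxkozae/ → xuoxkozai.

xuoxkozai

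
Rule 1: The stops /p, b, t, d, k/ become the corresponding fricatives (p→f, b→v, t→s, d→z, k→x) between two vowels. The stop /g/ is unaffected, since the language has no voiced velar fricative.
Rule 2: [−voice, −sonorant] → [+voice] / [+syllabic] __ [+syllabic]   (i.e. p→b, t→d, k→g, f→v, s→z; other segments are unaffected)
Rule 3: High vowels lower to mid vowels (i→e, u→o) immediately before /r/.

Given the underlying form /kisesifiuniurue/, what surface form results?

Rule 1 (intervocalic spirantization): no segment meets the environment; /kisesifiuniurue/ is unchanged.
Rule 2 (intervocalic voicing): /s/ is a voiceless obstruent between vowels /i/ and /e/, so it voices to [z]. /s/ is a voiceless obstruent between vowels /e/ and /i/, so it voices to [z]. /f/ is a voiceless obstruent between vowels /i/ and /i/, so it voices to [v]. /kisesifiuniurue/ → kizeziviuniurue.
Rule 3 (pre-rhotic lowering): /u/ is a high vowel immediately before /r/, so it lowers to [o]. /kizeziviuniurue/ → kizeziviuniorue.

kizeziviuniorue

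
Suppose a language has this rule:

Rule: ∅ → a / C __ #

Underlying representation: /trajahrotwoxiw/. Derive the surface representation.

the form ends in the consonant /w/, so [a] is inserted word-finally.
Surface form: [trajahrotwoxiwa].

trajahrotwoxiwa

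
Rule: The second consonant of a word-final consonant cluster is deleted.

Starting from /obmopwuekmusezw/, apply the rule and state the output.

/w/ is the second consonant of a word-final cluster /zw/, so it deletes.
The other instances of /b/, /m/, /p/, /w/, /k/, /s/, /z/ do not occur in the required environment and remain unchanged.
Surface form: [obmopwuekmusez].

obmopwuekmusez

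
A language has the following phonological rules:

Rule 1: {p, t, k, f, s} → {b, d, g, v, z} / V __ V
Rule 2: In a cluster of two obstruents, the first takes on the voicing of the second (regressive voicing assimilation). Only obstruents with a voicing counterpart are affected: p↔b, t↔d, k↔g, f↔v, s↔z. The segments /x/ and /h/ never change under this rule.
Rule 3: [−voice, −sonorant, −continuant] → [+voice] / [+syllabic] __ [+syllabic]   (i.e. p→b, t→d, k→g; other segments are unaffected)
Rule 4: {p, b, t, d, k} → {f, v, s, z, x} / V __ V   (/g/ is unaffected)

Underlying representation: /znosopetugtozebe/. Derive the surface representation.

znozovezuktozeve

Rule 1 (intervocalic voicing): /s/ is a voiceless obstruent between vowels /o/ and /o/, so it voices to [z]. /p/ is a voiceless obstruent between vowels /o/ and /e/, so it voices to [b]. /t/ is a voiceless obstruent between vowels /e/ and /u/, so it voices to [d]. /znosopetugtozebe/ → znozobedugtozebe.
Rule 2 (regressive voicing assimilation): /g/ precedes the voiceless obstruent /t/, so it devoices to [k] by assimilation. /znozobedugtozebe/ → znozobeduktozebe.
Rule 3 (intervocalic voicing): no segment meets the environment; /znozobeduktozebe/ is unchanged.
Rule 4 (intervocalic spirantization): /b/ is a stop between vowels /o/ and /e/, so it spirantizes to the fricative [v]. /d/ is a stop between vowels /e/ and /u/, so it spirantizes to the fricative [z]. /b/ is a stop between vowels /e/ and /e/, so it spirantizes to the fricative [v]. /znozobeduktozebe/ → znozovezuktozeve.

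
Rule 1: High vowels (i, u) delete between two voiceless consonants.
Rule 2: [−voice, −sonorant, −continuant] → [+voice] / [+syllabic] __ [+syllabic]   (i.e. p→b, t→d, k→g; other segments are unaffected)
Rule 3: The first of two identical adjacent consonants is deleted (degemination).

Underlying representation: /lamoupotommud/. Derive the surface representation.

Rule 1 (high vowel syncope): no segment meets the environment; /lamoupotommud/ is unchanged.
Rule 2 (intervocalic voicing): /p/ is a voiceless stop between vowels /u/ and /o/, so it voices to [b]. /t/ is a voiceless stop between vowels /o/ and /o/, so it voices to [d]. /lamoupotommud/ → lamoubodommud.
Rule 3 (degemination): /mm/ is a geminate; the first /m/ deletes. /lamoubodommud/ → lamoubodomud.

lamoubodomud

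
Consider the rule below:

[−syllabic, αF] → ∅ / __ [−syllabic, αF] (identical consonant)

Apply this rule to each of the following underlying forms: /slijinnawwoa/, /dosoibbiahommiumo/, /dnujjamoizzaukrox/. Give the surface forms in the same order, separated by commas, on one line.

/slijinnawwoa/: /nn/ is a geminate; the first /n/ deletes. /ww/ is a geminate; the first /w/ deletes. → [slijinawoa].
/dosoibbiahommiumo/: /bb/ is a geminate; the first /b/ deletes. /mm/ is a geminate; the first /m/ deletes. → [dosoibiahomiumo].
/dnujjamoizzaukrox/: /jj/ is a geminate; the first /j/ deletes. /zz/ is a geminate; the first /z/ deletes. → [dnujamoizaukrox].

slijinawoa, dosoibiahomiumo, dnujamoizaukrox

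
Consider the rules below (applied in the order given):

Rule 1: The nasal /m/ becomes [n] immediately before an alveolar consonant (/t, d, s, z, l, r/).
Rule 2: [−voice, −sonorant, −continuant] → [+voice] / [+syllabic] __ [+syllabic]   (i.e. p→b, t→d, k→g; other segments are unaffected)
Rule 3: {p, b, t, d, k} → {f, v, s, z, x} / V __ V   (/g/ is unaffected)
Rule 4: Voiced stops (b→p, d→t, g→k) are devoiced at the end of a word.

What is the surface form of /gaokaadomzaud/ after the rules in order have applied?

Rule 1 (nasal place assimilation): /m/ precedes the alveolar consonant /z/, so it assimilates in place to [n]. /gaokaadomzaud/ → gaokaadonzaud.
Rule 2 (intervocalic voicing): /k/ is a voiceless stop between vowels /o/ and /a/, so it voices to [g]. /gaokaadonzaud/ → gaogaadonzaud.
Rule 3 (intervocalic spirantization): /d/ is a stop between vowels /a/ and /o/, so it spirantizes to the fricative [z]. /gaogaadonzaud/ → gaogaazonzaud.
Rule 4 (final devoicing): /d/ is a voiced stop in word-final position, so it devoices to [t]. /gaogaazonzaud/ → gaogaazonzaut.

gaogaazonzaut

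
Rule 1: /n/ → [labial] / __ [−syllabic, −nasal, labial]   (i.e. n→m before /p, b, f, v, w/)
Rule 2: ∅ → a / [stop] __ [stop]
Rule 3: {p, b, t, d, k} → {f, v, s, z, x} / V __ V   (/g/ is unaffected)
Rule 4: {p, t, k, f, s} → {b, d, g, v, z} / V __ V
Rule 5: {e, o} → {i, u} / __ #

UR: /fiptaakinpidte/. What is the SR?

fivazaaximpizazi

Rule 1 (nasal place assimilation): /n/ precedes the labial consonant /p/, so it assimilates in place to [m]. /fiptaakinpidte/ → fiptaakimpidte.
Rule 2 (stop-cluster a-epenthesis): /p/ and /t/ form a stop–stop cluster, so [a] is inserted between them. /d/ and /t/ form a stop–stop cluster, so [a] is inserted between them. /fiptaakimpidte/ → fipataakimpidate.
Rule 3 (intervocalic spirantization): /p/ is a stop between vowels /i/ and /a/, so it spirantizes to the fricative [f]. /t/ is a stop between vowels /a/ and /a/, so it spirantizes to the fricative [s]. /k/ is a stop between vowels /a/ and /i/, so it spirantizes to the fricative [x]. /d/ is a stop between vowels /i/ and /a/, so it spirantizes to the fricative [z]. /t/ is a stop between vowels /a/ and /e/, so it spirantizes to the fricative [s]. /fipataakimpidate/ → fifasaaximpizase.
Rule 4 (intervocalic voicing): /f/ is a voiceless obstruent between vowels /i/ and /a/, so it voices to [v]. /s/ is a voiceless obstruent between vowels /a/ and /a/, so it voices to [z]. /s/ is a voiceless obstruent between vowels /a/ and /e/, so it voices to [z]. /fifasaaximpizase/ → fivazaaximpizaze.
Rule 5 (final vowel raising): /e/ is a mid vowel in word-final position, so it raises to [i]. /fivazaaximpizaze/ → fivazaaximpizazi.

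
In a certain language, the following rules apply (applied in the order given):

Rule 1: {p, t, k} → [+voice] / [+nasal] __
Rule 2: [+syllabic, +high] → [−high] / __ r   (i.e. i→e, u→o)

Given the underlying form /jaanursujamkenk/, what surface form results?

jaanorsujamgeng

Rule 1 (post-nasal voicing): /k/ is a voiceless stop immediately after the nasal /m/, so it voices to [g]. /k/ is a voiceless stop immediately after the nasal /n/, so it voices to [g]. /jaanursujamkenk/ → jaanursujamgeng.
Rule 2 (pre-rhotic lowering): /u/ is a high vowel immediately before /r/, so it lowers to [o]. /jaanursujamgeng/ → jaanorsujamgeng.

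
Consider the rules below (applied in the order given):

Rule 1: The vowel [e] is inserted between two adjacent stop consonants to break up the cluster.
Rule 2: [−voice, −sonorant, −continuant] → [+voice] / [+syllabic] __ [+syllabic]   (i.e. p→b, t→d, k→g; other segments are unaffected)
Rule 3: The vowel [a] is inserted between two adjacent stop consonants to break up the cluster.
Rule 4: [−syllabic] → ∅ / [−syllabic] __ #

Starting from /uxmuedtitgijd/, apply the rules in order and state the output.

uxmuededidegij

Rule 1 (stop-cluster e-epenthesis): /d/ and /t/ form a stop–stop cluster, so [e] is inserted between them. /t/ and /g/ form a stop–stop cluster, so [e] is inserted between them. /uxmuedtitgijd/ → uxmuedetitegijd.
Rule 2 (intervocalic voicing): /t/ is a voiceless stop between vowels /e/ and /i/, so it voices to [d]. /t/ is a voiceless stop between vowels /i/ and /e/, so it voices to [d]. /uxmuedetitegijd/ → uxmuededidegijd.
Rule 3 (stop-cluster a-epenthesis): no segment meets the environment; /uxmuededidegijd/ is unchanged.
Rule 4 (final cluster simplification): /d/ is the second consonant of a word-final cluster /jd/, so it deletes. /uxmuededidegijd/ → uxmuededidegij.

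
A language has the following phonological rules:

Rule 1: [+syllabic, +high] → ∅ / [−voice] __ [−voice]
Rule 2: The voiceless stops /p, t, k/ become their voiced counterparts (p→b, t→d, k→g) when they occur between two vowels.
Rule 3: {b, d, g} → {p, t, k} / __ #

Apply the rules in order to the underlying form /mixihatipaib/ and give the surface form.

Rule 1 (high vowel syncope): /i/ is a high vowel flanked by voiceless consonants /x/ and /h/, so it deletes. /i/ is a high vowel flanked by voiceless consonants /t/ and /p/, so it deletes. /mixihatipaib/ → mixhatpaib.
Rule 2 (intervocalic voicing): no segment meets the environment; /mixhatpaib/ is unchanged.
Rule 3 (final devoicing): /b/ is a voiced stop in word-final position, so it devoices to [p]. /mixhatpaib/ → mixhatpaip.

mixhatpaip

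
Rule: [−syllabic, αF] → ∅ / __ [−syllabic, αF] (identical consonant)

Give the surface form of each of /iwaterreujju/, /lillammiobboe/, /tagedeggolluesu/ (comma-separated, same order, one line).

iwatereuju, lilamioboe, tagedegoluesu

/iwaterreujju/: /rr/ is a geminate; the first /r/ deletes. /jj/ is a geminate; the first /j/ deletes. → [iwatereuju].
/lillammiobboe/: /ll/ is a geminate; the first /l/ deletes. /mm/ is a geminate; the first /m/ deletes. /bb/ is a geminate; the first /b/ deletes. → [lilamioboe].
/tagedeggolluesu/: /gg/ is a geminate; the first /g/ deletes. /ll/ is a geminate; the first /l/ deletes. → [tagedegoluesu].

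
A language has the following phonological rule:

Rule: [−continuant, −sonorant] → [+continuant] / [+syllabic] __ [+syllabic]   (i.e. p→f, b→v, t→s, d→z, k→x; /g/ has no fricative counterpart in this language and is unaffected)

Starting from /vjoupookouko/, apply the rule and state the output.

vjoufooxouxo

/p/ is a stop between vowels /u/ and /o/, so it spirantizes to the fricative [f].
/k/ is a stop between vowels /o/ and /o/, so it spirantizes to the fricative [x].
/k/ is a stop between vowels /u/ and /o/, so it spirantizes to the fricative [x].
Surface form: [vjoufooxouxo].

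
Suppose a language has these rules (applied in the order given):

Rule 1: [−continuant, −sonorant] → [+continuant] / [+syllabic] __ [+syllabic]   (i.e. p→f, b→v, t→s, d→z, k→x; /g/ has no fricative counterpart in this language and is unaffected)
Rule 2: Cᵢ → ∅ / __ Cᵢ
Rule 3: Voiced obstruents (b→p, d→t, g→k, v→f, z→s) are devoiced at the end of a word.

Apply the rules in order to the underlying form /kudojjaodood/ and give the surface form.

kuzojaozoot

Rule 1 (intervocalic spirantization): /d/ is a stop between vowels /u/ and /o/, so it spirantizes to the fricative [z]. /d/ is a stop between vowels /o/ and /o/, so it spirantizes to the fricative [z]. /kudojjaodood/ → kuzojjaozood.
Rule 2 (degemination): /jj/ is a geminate; the first /j/ deletes. /kuzojjaozood/ → kuzojaozood.
Rule 3 (final devoicing): /d/ is a voiced obstruent in word-final position, so it devoices to [t]. /kuzojaozood/ → kuzojaozoot.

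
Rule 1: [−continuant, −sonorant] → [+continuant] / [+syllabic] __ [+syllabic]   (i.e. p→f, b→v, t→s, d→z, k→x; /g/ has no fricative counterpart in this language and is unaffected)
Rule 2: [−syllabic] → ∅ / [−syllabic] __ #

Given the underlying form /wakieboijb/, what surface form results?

Rule 1 (intervocalic spirantization): /k/ is a stop between vowels /a/ and /i/, so it spirantizes to the fricative [x]. /b/ is a stop between vowels /e/ and /o/, so it spirantizes to the fricative [v]. /wakieboijb/ → waxievoijb.
Rule 2 (final cluster simplification): /b/ is the second consonant of a word-final cluster /jb/, so it deletes. /waxievoijb/ → waxievoij.

waxievoij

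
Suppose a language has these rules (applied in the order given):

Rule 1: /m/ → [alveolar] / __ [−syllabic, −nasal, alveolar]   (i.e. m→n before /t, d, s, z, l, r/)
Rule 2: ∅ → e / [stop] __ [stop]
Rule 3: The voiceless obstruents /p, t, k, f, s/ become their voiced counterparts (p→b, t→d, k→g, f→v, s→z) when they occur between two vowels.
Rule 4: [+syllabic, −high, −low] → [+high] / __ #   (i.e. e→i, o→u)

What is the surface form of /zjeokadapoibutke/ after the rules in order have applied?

zjeogadaboibudegi

Rule 1 (nasal place assimilation): no segment meets the environment; /zjeokadapoibutke/ is unchanged.
Rule 2 (stop-cluster e-epenthesis): /t/ and /k/ form a stop–stop cluster, so [e] is inserted between them. /zjeokadapoibutke/ → zjeokadapoibuteke.
Rule 3 (intervocalic voicing): /k/ is a voiceless obstruent between vowels /o/ and /a/, so it voices to [g]. /p/ is a voiceless obstruent between vowels /a/ and /o/, so it voices to [b]. /t/ is a voiceless obstruent between vowels /u/ and /e/, so it voices to [d]. /k/ is a voiceless obstruent between vowels /e/ and /e/, so it voices to [g]. /zjeokadapoibuteke/ → zjeogadaboibudege.
Rule 4 (final vowel raising): /e/ is a mid vowel in word-final position, so it raises to [i]. /zjeogadaboibudege/ → zjeogadaboibudegi.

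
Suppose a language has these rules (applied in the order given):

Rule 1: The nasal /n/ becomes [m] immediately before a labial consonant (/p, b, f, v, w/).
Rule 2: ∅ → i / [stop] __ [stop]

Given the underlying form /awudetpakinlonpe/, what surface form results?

Rule 1 (nasal place assimilation): /n/ precedes the labial consonant /p/, so it assimilates in place to [m]. /awudetpakinlonpe/ → awudetpakinlompe.
Rule 2 (stop-cluster i-epenthesis): /t/ and /p/ form a stop–stop cluster, so [i] is inserted between them. /awudetpakinlompe/ → awudetipakinlompe.

awudetipakinlompe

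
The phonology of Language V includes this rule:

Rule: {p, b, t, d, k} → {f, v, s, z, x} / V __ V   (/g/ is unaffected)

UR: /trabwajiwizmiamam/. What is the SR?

No segment of /trabwajiwizmiamam/ meets the structural description of the rule, so the form surfaces unchanged.

trabwajiwizmiamam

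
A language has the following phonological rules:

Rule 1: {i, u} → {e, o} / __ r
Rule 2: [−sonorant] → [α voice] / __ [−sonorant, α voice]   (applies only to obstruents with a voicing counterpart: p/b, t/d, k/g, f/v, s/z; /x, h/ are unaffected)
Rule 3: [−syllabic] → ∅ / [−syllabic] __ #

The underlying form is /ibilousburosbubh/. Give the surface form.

ibilouzborozbup

Rule 1 (pre-rhotic lowering): /u/ is a high vowel immediately before /r/, so it lowers to [o]. /ibilousburosbubh/ → ibilousborosbubh.
Rule 2 (regressive voicing assimilation): /s/ precedes the voiced obstruent /b/, so it voices to [z] by assimilation. /s/ precedes the voiced obstruent /b/, so it voices to [z] by assimilation. /b/ precedes the voiceless obstruent /h/, so it devoices to [p] by assimilation. /ibilousborosbubh/ → ibilouzborozbuph.
Rule 3 (final cluster simplification): /h/ is the second consonant of a word-final cluster /ph/, so it deletes. /ibilouzborozbuph/ → ibilouzborozbup.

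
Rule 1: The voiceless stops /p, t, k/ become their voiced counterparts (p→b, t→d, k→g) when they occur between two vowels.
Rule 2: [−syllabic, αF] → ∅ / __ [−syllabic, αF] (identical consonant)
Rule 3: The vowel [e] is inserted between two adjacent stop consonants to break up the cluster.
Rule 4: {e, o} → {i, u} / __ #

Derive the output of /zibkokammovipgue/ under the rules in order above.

Rule 1 (intervocalic voicing): /k/ is a voiceless stop between vowels /o/ and /a/, so it voices to [g]. /zibkokammovipgue/ → zibkogammovipgue.
Rule 2 (degemination): /mm/ is a geminate; the first /m/ deletes. /zibkogammovipgue/ → zibkogamovipgue.
Rule 3 (stop-cluster e-epenthesis): /b/ and /k/ form a stop–stop cluster, so [e] is inserted between them. /p/ and /g/ form a stop–stop cluster, so [e] is inserted between them. /zibkogamovipgue/ → zibekogamovipegue.
Rule 4 (final vowel raising): /e/ is a mid vowel in word-final position, so it raises to [i]. /zibekogamovipegue/ → zibekogamovipegui.

zibekogamovipegui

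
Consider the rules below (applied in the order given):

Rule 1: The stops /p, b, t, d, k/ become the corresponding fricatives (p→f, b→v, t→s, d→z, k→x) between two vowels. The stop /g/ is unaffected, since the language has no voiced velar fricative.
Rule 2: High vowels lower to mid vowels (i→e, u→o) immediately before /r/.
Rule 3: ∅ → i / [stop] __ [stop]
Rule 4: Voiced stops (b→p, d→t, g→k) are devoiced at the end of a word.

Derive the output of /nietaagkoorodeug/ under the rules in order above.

Rule 1 (intervocalic spirantization): /t/ is a stop between vowels /e/ and /a/, so it spirantizes to the fricative [s]. /d/ is a stop between vowels /o/ and /e/, so it spirantizes to the fricative [z]. /nietaagkoorodeug/ → niesaagkoorozeug.
Rule 2 (pre-rhotic lowering): no segment meets the environment; /niesaagkoorozeug/ is unchanged.
Rule 3 (stop-cluster i-epenthesis): /g/ and /k/ form a stop–stop cluster, so [i] is inserted between them. /niesaagkoorozeug/ → niesaagikoorozeug.
Rule 4 (final devoicing): /g/ is a voiced stop in word-final position, so it devoices to [k]. /niesaagikoorozeug/ → niesaagikoorozeuk.

niesaagikoorozeuk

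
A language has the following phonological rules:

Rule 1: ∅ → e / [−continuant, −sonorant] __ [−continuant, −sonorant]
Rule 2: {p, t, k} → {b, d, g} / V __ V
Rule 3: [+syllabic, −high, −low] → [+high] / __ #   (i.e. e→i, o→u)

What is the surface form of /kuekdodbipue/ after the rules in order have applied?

kuegedodebibui

Rule 1 (stop-cluster e-epenthesis): /k/ and /d/ form a stop–stop cluster, so [e] is inserted between them. /d/ and /b/ form a stop–stop cluster, so [e] is inserted between them. /kuekdodbipue/ → kuekedodebipue.
Rule 2 (intervocalic voicing): /k/ is a voiceless stop between vowels /e/ and /e/, so it voices to [g]. /p/ is a voiceless stop between vowels /i/ and /u/, so it voices to [b]. /kuekedodebipue/ → kuegedodebibue.
Rule 3 (final vowel raising): /e/ is a mid vowel in word-final position, so it raises to [i]. /kuegedodebibue/ → kuegedodebibui.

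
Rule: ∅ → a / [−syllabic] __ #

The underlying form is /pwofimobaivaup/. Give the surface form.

pwofimobaivaupa

the form ends in the consonant /p/, so [a] is inserted word-finally.
Surface form: [pwofimobaivaupa].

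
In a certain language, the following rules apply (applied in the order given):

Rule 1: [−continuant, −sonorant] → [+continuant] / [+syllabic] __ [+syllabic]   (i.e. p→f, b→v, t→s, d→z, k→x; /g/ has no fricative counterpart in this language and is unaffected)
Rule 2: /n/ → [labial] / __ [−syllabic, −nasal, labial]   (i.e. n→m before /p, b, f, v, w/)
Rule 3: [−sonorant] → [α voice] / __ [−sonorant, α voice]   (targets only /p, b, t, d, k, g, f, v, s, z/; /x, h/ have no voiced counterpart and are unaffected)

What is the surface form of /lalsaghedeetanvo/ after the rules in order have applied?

lalsakhezeesamvo

Rule 1 (intervocalic spirantization): /d/ is a stop between vowels /e/ and /e/, so it spirantizes to the fricative [z]. /t/ is a stop between vowels /e/ and /a/, so it spirantizes to the fricative [s]. /lalsaghedeetanvo/ → lalsaghezeesanvo.
Rule 2 (nasal place assimilation): /n/ precedes the labial consonant /v/, so it assimilates in place to [m]. /lalsaghezeesanvo/ → lalsaghezeesamvo.
Rule 3 (regressive voicing assimilation): /g/ precedes the voiceless obstruent /h/, so it devoices to [k] by assimilation. /lalsaghezeesamvo/ → lalsakhezeesamvo.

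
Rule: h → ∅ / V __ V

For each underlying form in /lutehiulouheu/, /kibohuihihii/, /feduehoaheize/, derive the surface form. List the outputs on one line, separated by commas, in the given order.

/lutehiulouheu/: /h/ occurs between vowels /e/ and /i/, so it deletes. /h/ occurs between vowels /u/ and /e/, so it deletes. → [luteiuloueu].
/kibohuihihii/: /h/ occurs between vowels /o/ and /u/, so it deletes. /h/ occurs between vowels /i/ and /i/, so it deletes. /h/ occurs between vowels /i/ and /i/, so it deletes. → [kibouiiii].
/feduehoaheize/: /h/ occurs between vowels /e/ and /o/, so it deletes. /h/ occurs between vowels /a/ and /e/, so it deletes. → [fedueoaeize].

luteiuloueu, kibouiiii, fedueoaeize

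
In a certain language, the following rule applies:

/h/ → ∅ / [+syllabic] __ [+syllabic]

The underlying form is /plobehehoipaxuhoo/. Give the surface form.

/h/ occurs between vowels /e/ and /e/, so it deletes.
/h/ occurs between vowels /e/ and /o/, so it deletes.
/h/ occurs between vowels /u/ and /o/, so it deletes.
Surface form: [plobeeoipaxuoo].

plobeeoipaxuoo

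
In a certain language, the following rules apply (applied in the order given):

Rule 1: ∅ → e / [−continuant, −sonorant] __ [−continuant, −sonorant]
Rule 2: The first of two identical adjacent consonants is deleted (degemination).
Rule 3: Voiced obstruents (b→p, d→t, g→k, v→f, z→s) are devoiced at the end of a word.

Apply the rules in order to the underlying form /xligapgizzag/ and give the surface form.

xligapegizak

Rule 1 (stop-cluster e-epenthesis): /p/ and /g/ form a stop–stop cluster, so [e] is inserted between them. /xligapgizzag/ → xligapegizzag.
Rule 2 (degemination): /zz/ is a geminate; the first /z/ deletes. /xligapegizzag/ → xligapegizag.
Rule 3 (final devoicing): /g/ is a voiced obstruent in word-final position, so it devoices to [k]. /xligapegizag/ → xligapegizak.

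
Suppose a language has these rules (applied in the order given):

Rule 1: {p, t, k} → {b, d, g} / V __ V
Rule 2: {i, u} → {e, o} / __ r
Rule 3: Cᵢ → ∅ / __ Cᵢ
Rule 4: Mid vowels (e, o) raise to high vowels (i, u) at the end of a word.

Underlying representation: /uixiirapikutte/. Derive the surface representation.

Rule 1 (intervocalic voicing): /p/ is a voiceless stop between vowels /a/ and /i/, so it voices to [b]. /k/ is a voiceless stop between vowels /i/ and /u/, so it voices to [g]. /uixiirapikutte/ → uixiirabigutte.
Rule 2 (pre-rhotic lowering): /i/ is a high vowel immediately before /r/, so it lowers to [e]. /uixiirabigutte/ → uixierabigutte.
Rule 3 (degemination): /tt/ is a geminate; the first /t/ deletes. /uixierabigutte/ → uixierabigute.
Rule 4 (final vowel raising): /e/ is a mid vowel in word-final position, so it raises to [i]. /uixierabigute/ → uixierabiguti.

uixierabiguti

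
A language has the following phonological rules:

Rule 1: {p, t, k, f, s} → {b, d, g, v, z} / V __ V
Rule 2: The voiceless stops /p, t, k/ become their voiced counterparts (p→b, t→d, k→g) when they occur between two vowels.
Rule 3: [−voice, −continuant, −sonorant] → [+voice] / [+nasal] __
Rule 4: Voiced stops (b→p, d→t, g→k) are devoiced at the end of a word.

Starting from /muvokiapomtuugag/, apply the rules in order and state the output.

Rule 1 (intervocalic voicing): /k/ is a voiceless obstruent between vowels /o/ and /i/, so it voices to [g]. /p/ is a voiceless obstruent between vowels /a/ and /o/, so it voices to [b]. /muvokiapomtuugag/ → muvogiabomtuugag.
Rule 2 (intervocalic voicing): no segment meets the environment; /muvogiabomtuugag/ is unchanged.
Rule 3 (post-nasal voicing): /t/ is a voiceless stop immediately after the nasal /m/, so it voices to [d]. /muvogiabomtuugag/ → muvogiabomduugag.
Rule 4 (final devoicing): /g/ is a voiced stop in word-final position, so it devoices to [k]. /muvogiabomduugag/ → muvogiabomduugak.

muvogiabomduugak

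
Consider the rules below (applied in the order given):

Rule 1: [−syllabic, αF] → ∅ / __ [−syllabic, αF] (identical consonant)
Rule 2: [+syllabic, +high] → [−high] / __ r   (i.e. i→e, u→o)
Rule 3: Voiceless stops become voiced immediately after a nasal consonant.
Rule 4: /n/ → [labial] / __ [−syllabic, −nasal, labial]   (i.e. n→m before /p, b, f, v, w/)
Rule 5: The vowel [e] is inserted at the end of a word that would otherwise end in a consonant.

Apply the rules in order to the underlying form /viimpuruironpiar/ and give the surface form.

Rule 1 (degemination): no segment meets the environment; /viimpuruironpiar/ is unchanged.
Rule 2 (pre-rhotic lowering): /u/ is a high vowel immediately before /r/, so it lowers to [o]. /i/ is a high vowel immediately before /r/, so it lowers to [e]. /viimpuruironpiar/ → viimporueronpiar.
Rule 3 (post-nasal voicing): /p/ is a voiceless stop immediately after the nasal /m/, so it voices to [b]. /p/ is a voiceless stop immediately after the nasal /n/, so it voices to [b]. /viimporueronpiar/ → viimborueronbiar.
Rule 4 (nasal place assimilation): /n/ precedes the labial consonant /b/, so it assimilates in place to [m]. /viimborueronbiar/ → viimboruerombiar.
Rule 5 (final e-epenthesis): the form ends in the consonant /r/, so [e] is inserted word-finally. /viimboruerombiar/ → viimboruerombiare.

viimboruerombiare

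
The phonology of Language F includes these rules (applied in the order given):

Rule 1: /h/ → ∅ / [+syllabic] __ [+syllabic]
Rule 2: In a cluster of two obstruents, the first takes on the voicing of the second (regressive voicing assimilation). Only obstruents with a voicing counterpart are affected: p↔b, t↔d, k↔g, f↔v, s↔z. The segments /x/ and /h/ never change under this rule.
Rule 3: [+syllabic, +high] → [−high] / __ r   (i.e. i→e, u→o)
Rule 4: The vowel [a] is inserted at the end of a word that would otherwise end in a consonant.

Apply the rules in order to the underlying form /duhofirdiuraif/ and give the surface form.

duoferdioraifa

Rule 1 (intervocalic h-deletion): /h/ occurs between vowels /u/ and /o/, so it deletes. /duhofirdiuraif/ → duofirdiuraif.
Rule 2 (regressive voicing assimilation): no segment meets the environment; /duofirdiuraif/ is unchanged.
Rule 3 (pre-rhotic lowering): /i/ is a high vowel immediately before /r/, so it lowers to [e]. /u/ is a high vowel immediately before /r/, so it lowers to [o]. /duofirdiuraif/ → duoferdioraif.
Rule 4 (final a-epenthesis): the form ends in the consonant /f/, so [a] is inserted word-finally. /duoferdioraif/ → duoferdioraifa.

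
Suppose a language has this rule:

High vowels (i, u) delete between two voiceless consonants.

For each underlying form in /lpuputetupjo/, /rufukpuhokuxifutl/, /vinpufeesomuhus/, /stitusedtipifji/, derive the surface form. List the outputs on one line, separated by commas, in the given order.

/lpuputetupjo/: /u/ is a high vowel flanked by voiceless consonants /p/ and /p/, so it deletes. /u/ is a high vowel flanked by voiceless consonants /p/ and /t/, so it deletes. /u/ is a high vowel flanked by voiceless consonants /t/ and /p/, so it deletes. → [lpptetpjo].
/rufukpuhokuxifutl/: /u/ is a high vowel flanked by voiceless consonants /f/ and /k/, so it deletes. /u/ is a high vowel flanked by voiceless consonants /p/ and /h/, so it deletes. /u/ is a high vowel flanked by voiceless consonants /k/ and /x/, so it deletes. /i/ is a high vowel flanked by voiceless consonants /x/ and /f/, so it deletes. /u/ is a high vowel flanked by voiceless consonants /f/ and /t/, so it deletes. → [rufkphokxftl].
/vinpufeesomuhus/: /u/ is a high vowel flanked by voiceless consonants /p/ and /f/, so it deletes. /u/ is a high vowel flanked by voiceless consonants /h/ and /s/, so it deletes. → [vinpfeesomuhs].
/stitusedtipifji/: /i/ is a high vowel flanked by voiceless consonants /t/ and /t/, so it deletes. /u/ is a high vowel flanked by voiceless consonants /t/ and /s/, so it deletes. /i/ is a high vowel flanked by voiceless consonants /t/ and /p/, so it deletes. /i/ is a high vowel flanked by voiceless consonants /p/ and /f/, so it deletes. → [sttsedtpfji].

lpptetpjo, rufkphokxftl, vinpfeesomuhs, sttsedtpfji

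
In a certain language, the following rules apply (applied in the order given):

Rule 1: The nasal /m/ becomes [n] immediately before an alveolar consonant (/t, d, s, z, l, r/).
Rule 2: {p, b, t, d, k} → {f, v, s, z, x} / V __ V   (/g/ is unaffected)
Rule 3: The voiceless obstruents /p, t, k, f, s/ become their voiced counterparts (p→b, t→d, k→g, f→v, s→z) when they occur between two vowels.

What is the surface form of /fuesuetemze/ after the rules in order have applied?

fuezuezenze

Rule 1 (nasal place assimilation): /m/ precedes the alveolar consonant /z/, so it assimilates in place to [n]. /fuesuetemze/ → fuesuetenze.
Rule 2 (intervocalic spirantization): /t/ is a stop between vowels /e/ and /e/, so it spirantizes to the fricative [s]. /fuesuetenze/ → fuesuesenze.
Rule 3 (intervocalic voicing): /s/ is a voiceless obstruent between vowels /e/ and /u/, so it voices to [z]. /s/ is a voiceless obstruent between vowels /e/ and /e/, so it voices to [z]. /fuesuesenze/ → fuezuezenze.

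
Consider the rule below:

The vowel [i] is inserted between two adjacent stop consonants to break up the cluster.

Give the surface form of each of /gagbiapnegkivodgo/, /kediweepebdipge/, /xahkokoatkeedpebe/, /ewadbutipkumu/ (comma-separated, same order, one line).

gagibiapnegikivodigo, kediweepebidipige, xahkokoatikeedipebe, ewadibutipikumu

/gagbiapnegkivodgo/: /g/ and /b/ form a stop–stop cluster, so [i] is inserted between them. /g/ and /k/ form a stop–stop cluster, so [i] is inserted between them. /d/ and /g/ form a stop–stop cluster, so [i] is inserted between them. → [gagibiapnegikivodigo].
/kediweepebdipge/: /b/ and /d/ form a stop–stop cluster, so [i] is inserted between them. /p/ and /g/ form a stop–stop cluster, so [i] is inserted between them. → [kediweepebidipige].
/xahkokoatkeedpebe/: /t/ and /k/ form a stop–stop cluster, so [i] is inserted between them. /d/ and /p/ form a stop–stop cluster, so [i] is inserted between them. → [xahkokoatikeedipebe].
/ewadbutipkumu/: /d/ and /b/ form a stop–stop cluster, so [i] is inserted between them. /p/ and /k/ form a stop–stop cluster, so [i] is inserted between them. → [ewadibutipikumu].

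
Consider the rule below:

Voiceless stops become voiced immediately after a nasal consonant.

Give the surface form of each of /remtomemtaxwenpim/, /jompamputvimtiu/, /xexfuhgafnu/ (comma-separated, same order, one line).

/remtomemtaxwenpim/: /t/ is a voiceless stop immediately after the nasal /m/, so it voices to [d]. /t/ is a voiceless stop immediately after the nasal /m/, so it voices to [d]. /p/ is a voiceless stop immediately after the nasal /n/, so it voices to [b]. → [remdomemdaxwenbim].
/jompamputvimtiu/: /p/ is a voiceless stop immediately after the nasal /m/, so it voices to [b]. /p/ is a voiceless stop immediately after the nasal /m/, so it voices to [b]. /t/ is a voiceless stop immediately after the nasal /m/, so it voices to [d]. → [jombambutvimdiu].
/xexfuhgafnu/: the rule's environment is not met; surfaces unchanged as [xexfuhgafnu].

remdomemdaxwenbim, jombambutvimdiu, xexfuhgafnu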